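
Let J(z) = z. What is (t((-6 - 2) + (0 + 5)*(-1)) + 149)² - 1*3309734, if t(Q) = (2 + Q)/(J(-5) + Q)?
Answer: -1065101567/324 ≈ -3.2874e+6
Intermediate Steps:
t(Q) = (2 + Q)/(-5 + Q)
(t((-6 - 2) + (0 + 5)*(-1)) + 149)² - 1*3309734 = ((2 + ((-6 - 2) + (0 + 5)*(-1)))/(-5 + ((-6 - 2) + (0 + 5)*(-1))) + 149)² - 1*3309734 = ((2 + (-8 + 5*(-1)))/(-5 + (-8 + 5*(-1))) + 149)² - 3309734 = ((2 + (-8 - 5))/(-5 + (-8 - 5)) + 149)² - 3309734 = ((2 - 13)/(-5 - 13) + 149)² - 3309734 = (-11/(-18) + 149)² - 3309734 = (-1/18*(-11) + 149)² - 3309734 = (11/18 + 149)² - 3309734 = (2693/18)² - 3309734 = 7252249/324 - 3309734 = -1065101567/324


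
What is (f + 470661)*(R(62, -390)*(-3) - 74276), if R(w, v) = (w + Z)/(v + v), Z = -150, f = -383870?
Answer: -419023649942/65 ≈ -6.4465e+9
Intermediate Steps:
R(w, v) = (-150 + w)/(2*v) (R(w, v) = (w - 150)/(v + v) = (-150 + w)/((2*v)) = (-150 + w)*(1/(2*v)) = (-150 + w)/(2*v))
(f + 470661)*(R(62, -390)*(-3) - 74276) = (-383870 + 470661)*(((1/2)*(-150 + 62)/(-390))*(-3) - 74276) = 86791*(((1/2)*(-1/390)*(-88))*(-3) - 74276) = 86791*((22/195)*(-3) - 74276) = 86791*(-22/65 - 74276) = 86791*(-4827962/65) = -419023649942/65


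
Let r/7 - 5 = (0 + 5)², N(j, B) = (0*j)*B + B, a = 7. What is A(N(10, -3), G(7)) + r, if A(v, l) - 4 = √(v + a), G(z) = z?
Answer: 216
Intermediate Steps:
N(j, B) = B (N(j, B) = 0*B + B = 0 + B = B)
r = 210 (r = 35 + 7*(0 + 5)² = 35 + 7*5² = 35 + 7*25 = 35 + 175 = 210)
A(v, l) = 4 + √(7 + v) (A(v, l) = 4 + √(v + 7) = 4 + √(7 + v))
A(N(10, -3), G(7)) + r = (4 + √(7 - 3)) + 210 = (4 + √4) + 210 = (4 + 2) + 210 = 6 + 210 = 216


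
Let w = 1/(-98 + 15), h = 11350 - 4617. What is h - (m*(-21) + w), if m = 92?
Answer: 719196/83 ≈ 8665.0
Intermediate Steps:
h = 6733
w = -1/83 (w = 1/(-83) = -1/83 ≈ -0.012048)
h - (m*(-21) + w) = 6733 - (92*(-21) - 1/83) = 6733 - (-1932 - 1/83) = 6733 - 1*(-160357/83) = 6733 + 160357/83 = 719196/83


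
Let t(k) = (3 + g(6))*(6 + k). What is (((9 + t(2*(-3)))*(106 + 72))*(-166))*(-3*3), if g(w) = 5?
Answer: 2393388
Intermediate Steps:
t(k) = 48 + 8*k (t(k) = (3 + 5)*(6 + k) = 8*(6 + k) = 48 + 8*k)
(((9 + t(2*(-3)))*(106 + 72))*(-166))*(-3*3) = (((9 + (48 + 8*(2*(-3))))*(106 + 72))*(-166))*(-3*3) = (((9 + (48 + 8*(-6)))*178)*(-166))*(-9) = (((9 + (48 - 48))*178)*(-166))*(-9) = (((9 + 0)*178)*(-166))*(-9) = ((9*178)*(-166))*(-9) = (1602*(-166))*(-9) = -265932*(-9) = 2393388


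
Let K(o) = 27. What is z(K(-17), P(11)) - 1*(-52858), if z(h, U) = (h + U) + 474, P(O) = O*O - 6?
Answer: 53474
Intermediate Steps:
P(O) = -6 + O² (P(O) = O² - 6 = -6 + O²)
z(h, U) = 474 + U + h (z(h, U) = (U + h) + 474 = 474 + U + h)
z(K(-17), P(11)) - 1*(-52858) = (474 + (-6 + 11²) + 27) - 1*(-52858) = (474 + (-6 + 121) + 27) + 52858 = (474 + 115 + 27) + 52858 = 616 + 52858 = 53474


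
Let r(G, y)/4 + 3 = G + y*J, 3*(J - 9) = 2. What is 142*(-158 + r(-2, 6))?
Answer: 7668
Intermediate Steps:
J = 29/3 (J = 9 + (1/3)*2 = 9 + 2/3 = 29/3 ≈ 9.6667)
r(G, y) = -12 + 4*G + 116*y/3 (r(G, y) = -12 + 4*(G + y*(29/3)) = -12 + 4*(G + 29*y/3) = -12 + (4*G + 116*y/3) = -12 + 4*G + 116*y/3)
142*(-158 + r(-2, 6)) = 142*(-158 + (-12 + 4*(-2) + (116/3)*6)) = 142*(-158 + (-12 - 8 + 232)) = 142*(-158 + 212) = 142*54 = 7668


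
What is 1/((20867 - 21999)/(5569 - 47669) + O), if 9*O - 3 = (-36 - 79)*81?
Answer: -31575/32668751 ≈ -0.00096652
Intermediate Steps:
O = -3104/3 (O = ⅓ + ((-36 - 79)*81)/9 = ⅓ + (-115*81)/9 = ⅓ + (⅑)*(-9315) = ⅓ - 1035 = -3104/3 ≈ -1034.7)
1/((20867 - 21999)/(5569 - 47669) + O) = 1/((20867 - 21999)/(5569 - 47669) - 3104/3) = 1/(-1132/(-42100) - 3104/3) = 1/(-1132*(-1/42100) - 3104/3) = 1/(283/10525 - 3104/3) = 1/(-32668751/31575) = -31575/32668751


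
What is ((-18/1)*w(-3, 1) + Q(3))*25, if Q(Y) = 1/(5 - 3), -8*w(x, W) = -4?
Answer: -425/2 ≈ -212.50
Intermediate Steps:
w(x, W) = ½ (w(x, W) = -⅛*(-4) = ½)
Q(Y) = ½ (Q(Y) = 1/2 = ½)
((-18/1)*w(-3, 1) + Q(3))*25 = (-18/1*(½) + ½)*25 = (-18*1*(½) + ½)*25 = (-18*½ + ½)*25 = (-9 + ½)*25 = -17/2*25 = -425/2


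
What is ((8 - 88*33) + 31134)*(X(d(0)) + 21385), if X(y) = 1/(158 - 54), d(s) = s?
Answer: 31401234879/52 ≈ 6.0387e+8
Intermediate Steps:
X(y) = 1/104
((8 - 88*33) + 31134)*(X(d(0)) + 21385) = ((8 - 88*33) + 31134)*(1/104 + 21385) = ((8 - 2904) + 31134)*(2224041/104) = (-2896 + 31134)*(2224041/104) = 28238*(2224041/104) = 31401234879/52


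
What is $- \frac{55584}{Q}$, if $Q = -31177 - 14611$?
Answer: $\frac{13896}{11447} \approx 1.2139$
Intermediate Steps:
$Q = -45788$ ($Q = -31177 - 14611 = -45788$)
$- \frac{55584}{Q} = - \frac{55584}{-45788} = \left(-55584\right) \left(- \frac{1}{45788}\right) = \frac{13896}{11447}$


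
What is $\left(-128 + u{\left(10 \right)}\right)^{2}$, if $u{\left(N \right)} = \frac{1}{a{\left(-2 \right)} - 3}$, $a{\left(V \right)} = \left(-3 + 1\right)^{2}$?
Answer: $16129$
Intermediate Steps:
$a{\left(V \right)} = 4$ ($a{\left(V \right)} = \left(-2\right)^{2} = 4$)
$u{\left(N \right)} = 1$ ($u{\left(N \right)} = \frac{1}{4 - 3} = 1^{-1} = 1$)
$\left(-128 + u{\left(10 \right)}\right)^{2} = \left(-128 + 1\right)^{2} = \left(-127\right)^{2} = 16129$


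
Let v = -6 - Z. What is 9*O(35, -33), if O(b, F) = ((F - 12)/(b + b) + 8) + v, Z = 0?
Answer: 171/14 ≈ 12.214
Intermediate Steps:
v = -6 (v = -6 - 1*0 = -6 + 0 = -6)
O(b, F) = 2 + (-12 + F)/(2*b) (O(b, F) = ((F - 12)/(b + b) + 8) - 6 = ((-12 + F)/((2*b)) + 8) - 6 = ((-12 + F)*(1/(2*b)) + 8) - 6 = ((-12 + F)/(2*b) + 8) - 6 = (8 + (-12 + F)/(2*b)) - 6 = 2 + (-12 + F)/(2*b))
9*O(35, -33) = 9*((1/2)*(-12 - 33 + 4*35)/35) = 9*((1/2)*(1/35)*(-12 - 33 + 140)) = 9*((1/2)*(1/35)*95) = 9*(19/14) = 171/14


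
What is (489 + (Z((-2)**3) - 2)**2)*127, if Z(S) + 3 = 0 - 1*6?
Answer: 77470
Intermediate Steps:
Z(S) = -9 (Z(S) = -3 + (0 - 1*6) = -3 + (0 - 6) = -3 - 6 = -9)
(489 + (Z((-2)**3) - 2)**2)*127 = (489 + (-9 - 2)**2)*127 = (489 + (-11)**2)*127 = (489 + 121)*127 = 610*127 = 77470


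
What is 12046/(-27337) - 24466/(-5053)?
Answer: 607958604/138133861 ≈ 4.4012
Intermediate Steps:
12046/(-27337) - 24466/(-5053) = 12046*(-1/27337) - 24466*(-1/5053) = -12046/27337 + 24466/5053 = 607958604/138133861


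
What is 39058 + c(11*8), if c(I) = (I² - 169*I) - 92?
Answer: 31838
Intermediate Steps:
c(I) = -92 + I² - 169*I
39058 + c(11*8) = 39058 + (-92 + (11*8)² - 1859*8) = 39058 + (-92 + 88² - 169*88) = 39058 + (-92 + 7744 - 14872) = 39058 - 7220 = 31838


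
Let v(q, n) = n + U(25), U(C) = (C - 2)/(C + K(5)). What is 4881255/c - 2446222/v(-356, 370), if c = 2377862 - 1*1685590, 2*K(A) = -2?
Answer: -40599366099951/6163297616 ≈ -6587.3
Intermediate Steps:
K(A) = -1 (K(A) = (1/2)*(-2) = -1)
c = 692272 (c = 2377862 - 1685590 = 692272)
U(C) = (-2 + C)/(-1 + C) (U(C) = (C - 2)/(C - 1) = (-2 + C)/(-1 + C))
v(q, n) = 23/24 + n (v(q, n) = n + (-2 + 25)/(-1 + 25) = n + 23/24 = 23/24 + n)
4881255/c - 2446222/v(-356, 370) = 4881255/692272 - 2446222/(23/24 + 370) = 4881255*(1/692272) - 2446222/8903/24 = 4881255/692272 - 2446222*24/8903 = 4881255/692272 - 58709328/8903 = -40599366099951/6163297616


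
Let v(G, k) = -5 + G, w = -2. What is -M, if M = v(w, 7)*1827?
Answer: 12789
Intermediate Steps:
M = -12789 (M = (-5 - 2)*1827 = -7*1827 = -12789)
-M = -1*(-12789) = 12789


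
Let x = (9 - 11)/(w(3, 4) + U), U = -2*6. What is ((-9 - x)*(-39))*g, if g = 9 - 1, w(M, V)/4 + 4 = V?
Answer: 2860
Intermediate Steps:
U = -12
w(M, V) = -16 + 4*V
x = ⅙ (x = (9 - 11)/((-16 + 4*4) - 12) = -2/((-16 + 16) - 12) = -2/(0 - 12) = -2/(-12) = -2*(-1/12) = ⅙ ≈ 0.16667)
g = 8
((-9 - x)*(-39))*g = ((-9 - 1*⅙)*(-39))*8 = ((-9 - ⅙)*(-39))*8 = -55/6*(-39)*8 = (715/2)*8 = 2860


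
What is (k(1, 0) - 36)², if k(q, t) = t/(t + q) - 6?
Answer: 1764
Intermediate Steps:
k(q, t) = -6 + t/(q + t) (k(q, t) = t/(q + t) - 6 = -6 + t/(q + t))
(k(1, 0) - 36)² = ((-6*1 - 5*0)/(1 + 0) - 36)² = ((-6 + 0)/1 - 36)² = (1*(-6) - 36)² = (-6 - 36)² = (-42)² = 1764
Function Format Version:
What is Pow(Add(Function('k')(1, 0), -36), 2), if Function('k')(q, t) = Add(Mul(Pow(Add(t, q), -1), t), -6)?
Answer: 1764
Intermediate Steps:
Function('k')(q, t) = Add(-6, Mul(t, Pow(Add(q, t), -1))) (Function('k')(q, t) = Add(Mul(Pow(Add(q, t), -1), t), -6) = Add(Mul(t, Pow(Add(q, t), -1)), -6) = Add(-6, Mul(t, Pow(Add(q, t), -1))))
Pow(Add(Function('k')(1, 0), -36), 2) = Pow(Add(Mul(Pow(Add(1, 0), -1), Add(Mul(-6, 1), Mul(-5, 0))), -36), 2) = Pow(Add(Mul(Pow(1, -1), Add(-6, 0)), -36), 2) = Pow(Add(Mul(1, -6), -36), 2) = Pow(Add(-6, -36), 2) = Pow(-42, 2) = 1764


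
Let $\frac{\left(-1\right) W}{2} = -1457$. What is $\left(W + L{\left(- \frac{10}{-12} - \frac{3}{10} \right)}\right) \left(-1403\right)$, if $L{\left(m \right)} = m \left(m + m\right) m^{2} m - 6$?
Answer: $- \frac{3098284234508}{759375} \approx -4.08 \cdot 10^{6}$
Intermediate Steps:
$W = 2914$ ($W = \left(-2\right) \left(-1457\right) = 2914$)
$L{\left(m \right)} = -6 + 2 m^{5}$ ($L{\left(m \right)} = m 2 m m^{2} m - 6 = 2 m^{2} m^{2} m - 6 = 2 m^{4} m - 6 = 2 m^{5} - 6 = -6 + 2 m^{5}$)
$\left(W + L{\left(- \frac{10}{-12} - \frac{3}{10} \right)}\right) \left(-1403\right) = \left(2914 - \left(6 - 2 \left(- \frac{10}{-12} - \frac{3}{10}\right)^{5}\right)\right) \left(-1403\right) = \left(2914 - \left(6 - 2 \left(\left(-10\right) \left(- \frac{1}{12}\right) - \frac{3}{10}\right)^{5}\right)\right) \left(-1403\right) = \left(2914 - \left(6 - 2 \left(\frac{5}{6} - \frac{3}{10}\right)^{5}\right)\right) \left(-1403\right) = \left(2914 - \left(6 - 2 \left(\frac{8}{15}\right)^{5}\right)\right) \left(-1403\right) = \left(2914 + \left(-6 + 2 \cdot \frac{32768}{759375}\right)\right) \left(-1403\right) = \left(2914 + \left(-6 + \frac{65536}{759375}\right)\right) \left(-1403\right) = \left(2914 - \frac{4490714}{759375}\right) \left(-1403\right) = \frac{2208328036}{759375} \left(-1403\right) = - \frac{3098284234508}{759375}$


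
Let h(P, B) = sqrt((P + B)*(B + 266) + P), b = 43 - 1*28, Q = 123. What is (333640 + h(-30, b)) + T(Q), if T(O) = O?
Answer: 333763 + I*sqrt(4245) ≈ 3.3376e+5 + 65.154*I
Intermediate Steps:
b = 15 (b = 43 - 28 = 15)
h(P, B) = sqrt(P + (266 + B)*(B + P)) (h(P, B) = sqrt((B + P)*(266 + B) + P) = sqrt((266 + B)*(B + P) + P) = sqrt(P + (266 + B)*(B + P)))
(333640 + h(-30, b)) + T(Q) = (333640 + sqrt(15**2 + 266*15 + 267*(-30) + 15*(-30))) + 123 = (333640 + sqrt(225 + 3990 - 8010 - 450)) + 123 = (333640 + sqrt(-4245)) + 123 = (333640 + I*sqrt(4245)) + 123 = 333763 + I*sqrt(4245)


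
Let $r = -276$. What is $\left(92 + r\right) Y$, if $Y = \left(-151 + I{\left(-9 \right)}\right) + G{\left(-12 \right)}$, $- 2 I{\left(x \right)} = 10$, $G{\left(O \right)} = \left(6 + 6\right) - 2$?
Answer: $26864$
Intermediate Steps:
$G{\left(O \right)} = 10$ ($G{\left(O \right)} = 12 - 2 = 10$)
$I{\left(x \right)} = -5$ ($I{\left(x \right)} = \left(- \frac{1}{2}\right) 10 = -5$)
$Y = -146$ ($Y = \left(-151 - 5\right) + 10 = -156 + 10 = -146$)
$\left(92 + r\right) Y = \left(92 - 276\right) \left(-146\right) = \left(-184\right) \left(-146\right) = 26864$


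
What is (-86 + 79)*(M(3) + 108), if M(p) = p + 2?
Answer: -791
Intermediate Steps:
M(p) = 2 + p
(-86 + 79)*(M(3) + 108) = (-86 + 79)*((2 + 3) + 108) = -7*(5 + 108) = -7*113 = -791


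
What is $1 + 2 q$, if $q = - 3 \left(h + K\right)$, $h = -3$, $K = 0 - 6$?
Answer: $55$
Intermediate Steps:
$K = -6$ ($K = 0 - 6 = -6$)
$q = 27$ ($q = - 3 \left(-3 - 6\right) = \left(-3\right) \left(-9\right) = 27$)
$1 + 2 q = 1 + 2 \cdot 27 = 1 + 54 = 55$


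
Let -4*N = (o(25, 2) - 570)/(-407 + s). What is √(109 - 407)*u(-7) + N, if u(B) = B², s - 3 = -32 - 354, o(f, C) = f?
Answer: -109/632 + 49*I*√298 ≈ -0.17247 + 845.87*I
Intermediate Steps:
s = -383 (s = 3 + (-32 - 354) = 3 - 386 = -383)
N = -109/632 (N = -(25 - 570)/(4*(-407 - 383)) = -(-545)/(4*(-790)) = -(-545)*(-1)/(4*790) = -¼*109/158 = -109/632 ≈ -0.17247)
√(109 - 407)*u(-7) + N = √(109 - 407)*(-7)² - 109/632 = √(-298)*49 - 109/632 = (I*√298)*49 - 109/632 = 49*I*√298 - 109/632 = -109/632 + 49*I*√298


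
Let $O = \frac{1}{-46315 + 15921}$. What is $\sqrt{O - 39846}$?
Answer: $\frac{5 i \sqrt{1472381800162}}{30394} \approx 199.61 i$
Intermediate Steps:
$O = - \frac{1}{30394}$ ($O = \frac{1}{-30394} = - \frac{1}{30394} \approx -3.2901 \cdot 10^{-5}$)
$\sqrt{O - 39846} = \sqrt{- \frac{1}{30394} - 39846} = \sqrt{- \frac{1211079325}{30394}} = \frac{5 i \sqrt{1472381800162}}{30394}$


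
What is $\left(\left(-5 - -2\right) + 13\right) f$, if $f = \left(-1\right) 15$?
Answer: $-150$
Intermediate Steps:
$f = -15$
$\left(\left(-5 - -2\right) + 13\right) f = \left(\left(-5 - -2\right) + 13\right) \left(-15\right) = \left(\left(-5 + 2\right) + 13\right) \left(-15\right) = \left(-3 + 13\right) \left(-15\right) = 10 \left(-15\right) = -150$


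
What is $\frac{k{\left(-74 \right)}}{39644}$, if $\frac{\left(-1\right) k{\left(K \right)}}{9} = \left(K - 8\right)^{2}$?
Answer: $- \frac{15129}{9911} \approx -1.5265$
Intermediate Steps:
$k{\left(K \right)} = - 9 \left(-8 + K\right)^{2}$ ($k{\left(K \right)} = - 9 \left(K - 8\right)^{2} = - 9 \left(-8 + K\right)^{2}$)
$\frac{k{\left(-74 \right)}}{39644} = \frac{\left(-9\right) \left(-8 - 74\right)^{2}}{39644} = - 9 \left(-82\right)^{2} \cdot \frac{1}{39644} = \left(-9\right) 6724 \cdot \frac{1}{39644} = \left(-60516\right) \frac{1}{39644} = - \frac{15129}{9911}$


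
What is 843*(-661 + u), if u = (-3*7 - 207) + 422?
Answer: -393681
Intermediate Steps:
u = 194 (u = (-21 - 207) + 422 = -228 + 422 = 194)
843*(-661 + u) = 843*(-661 + 194) = 843*(-467) = -393681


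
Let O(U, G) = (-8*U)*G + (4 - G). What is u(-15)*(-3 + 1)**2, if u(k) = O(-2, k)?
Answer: -884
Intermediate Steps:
O(U, G) = 4 - G - 8*G*U (O(U, G) = -8*G*U + (4 - G) = 4 - G - 8*G*U)
u(k) = 4 + 15*k (u(k) = 4 - k - 8*k*(-2) = 4 - k + 16*k = 4 + 15*k)
u(-15)*(-3 + 1)**2 = (4 + 15*(-15))*(-3 + 1)**2 = (4 - 225)*(-2)**2 = -221*4 = -884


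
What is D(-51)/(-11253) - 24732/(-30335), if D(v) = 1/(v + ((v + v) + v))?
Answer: 56775106319/69637390020 ≈ 0.81530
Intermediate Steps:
D(v) = 1/(4*v) (D(v) = 1/(v + (2*v + v)) = 1/(v + 3*v) = 1/(4*v))
D(-51)/(-11253) - 24732/(-30335) = ((¼)/(-51))/(-11253) - 24732/(-30335) = ((¼)*(-1/51))*(-1/11253) - 24732*(-1/30335) = -1/204*(-1/11253) + 24732/30335 = 1/2295612 + 24732/30335 = 56775106319/69637390020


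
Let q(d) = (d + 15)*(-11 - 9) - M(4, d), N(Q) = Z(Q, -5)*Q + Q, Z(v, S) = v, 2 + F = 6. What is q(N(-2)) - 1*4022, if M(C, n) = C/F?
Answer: -4363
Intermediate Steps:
F = 4 (F = -2 + 6 = 4)
N(Q) = Q + Q² (N(Q) = Q*Q + Q = Q² + Q = Q + Q²)
M(C, n) = C/4
q(d) = -301 - 20*d (q(d) = (d + 15)*(-11 - 9) - 4/4 = (15 + d)*(-20) - 1*1 = (-300 - 20*d) - 1 = -301 - 20*d)
q(N(-2)) - 1*4022 = (-301 - (-40)*(1 - 2)) - 1*4022 = (-301 - (-40)*(-1)) - 4022 = (-301 - 20*2) - 4022 = (-301 - 40) - 4022 = -341 - 4022 = -4363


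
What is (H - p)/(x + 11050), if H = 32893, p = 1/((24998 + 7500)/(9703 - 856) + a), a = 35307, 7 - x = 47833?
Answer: -2568890068691/2872146087238 ≈ -0.89441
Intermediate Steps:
x = -47826 (x = 7 - 1*47833 = 7 - 47833 = -47826)
p = 8847/312393527 (p = 1/((24998 + 7500)/(9703 - 856) + 35307) = 1/(32498/8847 + 35307) = 1/(312393527/8847) = 8847/312393527 ≈ 2.8320e-5)
(H - p)/(x + 11050) = (32893 - 1*8847/312393527)/(-47826 + 11050) = (32893 - 8847/312393527)/(-36776) = (10275560274764/312393527)*(-1/36776) = -2568890068691/2872146087238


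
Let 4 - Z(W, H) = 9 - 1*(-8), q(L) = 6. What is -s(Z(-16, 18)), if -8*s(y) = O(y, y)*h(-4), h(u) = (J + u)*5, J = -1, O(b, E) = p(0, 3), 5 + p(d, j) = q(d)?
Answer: -25/8 ≈ -3.1250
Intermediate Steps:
p(d, j) = 1 (p(d, j) = -5 + 6 = 1)
Z(W, H) = -13 (Z(W, H) = 4 - (9 - 1*(-8)) = 4 - (9 + 8) = 4 - 1*17 = 4 - 17 = -13)
O(b, E) = 1
h(u) = -5 + 5*u (h(u) = (-1 + u)*5 = -5 + 5*u)
s(y) = 25/8 (s(y) = -(-5 + 5*(-4))/8 = -(-5 - 20)/8 = -(-25)/8 = -⅛*(-25) = 25/8)
-s(Z(-16, 18)) = -1*25/8 = -25/8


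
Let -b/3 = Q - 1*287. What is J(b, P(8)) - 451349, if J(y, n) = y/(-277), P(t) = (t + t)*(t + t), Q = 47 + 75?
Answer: -125024168/277 ≈ -4.5135e+5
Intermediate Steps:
Q = 122
b = 495 (b = -3*(122 - 1*287) = -3*(122 - 287) = -3*(-165) = 495)
P(t) = 4*t² (P(t) = (2*t)*(2*t) = 4*t²)
J(y, n) = -y/277 (J(y, n) = y*(-1/277) = -y/277)
J(b, P(8)) - 451349 = -1/277*495 - 451349 = -495/277 - 451349 = -125024168/277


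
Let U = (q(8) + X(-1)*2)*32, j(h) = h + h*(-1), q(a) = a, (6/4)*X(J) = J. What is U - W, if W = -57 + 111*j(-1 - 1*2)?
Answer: 811/3 ≈ 270.33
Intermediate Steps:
X(J) = 2*J/3
j(h) = 0 (j(h) = h - h = 0)
W = -57 (W = -57 + 111*0 = -57 + 0 = -57)
U = 640/3 (U = (8 + ((⅔)*(-1))*2)*32 = (8 - ⅔*2)*32 = (8 - 4/3)*32 = (20/3)*32 = 640/3 ≈ 213.33)
U - W = 640/3 - 1*(-57) = 640/3 + 57 = 811/3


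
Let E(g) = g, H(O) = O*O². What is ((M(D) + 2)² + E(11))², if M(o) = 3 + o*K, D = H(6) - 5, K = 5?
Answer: 1262501679321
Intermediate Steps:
H(O) = O³
D = 211 (D = 6³ - 5 = 216 - 5 = 211)
M(o) = 3 + 5*o (M(o) = 3 + o*5 = 3 + 5*o)
((M(D) + 2)² + E(11))² = (((3 + 5*211) + 2)² + 11)² = (((3 + 1055) + 2)² + 11)² = ((1058 + 2)² + 11)² = (1060² + 11)² = (1123600 + 11)² = 1123611² = 1262501679321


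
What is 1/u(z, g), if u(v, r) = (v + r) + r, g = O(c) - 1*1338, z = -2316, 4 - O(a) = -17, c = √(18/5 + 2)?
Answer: -1/4950 ≈ -0.00020202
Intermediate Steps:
c = 2*√35/5 (c = √(18*(⅕) + 2) = √(18/5 + 2) = √(28/5) = 2*√35/5 ≈ 2.3664)
O(a) = 21 (O(a) = 4 - 1*(-17) = 4 + 17 = 21)
g = -1317 (g = 21 - 1*1338 = 21 - 1338 = -1317)
u(v, r) = v + 2*r (u(v, r) = (r + v) + r = v + 2*r)
1/u(z, g) = 1/(-2316 + 2*(-1317)) = 1/(-2316 - 2634) = 1/(-4950) = -1/4950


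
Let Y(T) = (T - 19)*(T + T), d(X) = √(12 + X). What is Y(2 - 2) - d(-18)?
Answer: -I*√6 ≈ -2.4495*I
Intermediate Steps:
Y(T) = 2*T*(-19 + T) (Y(T) = (-19 + T)*(2*T) = 2*T*(-19 + T))
Y(2 - 2) - d(-18) = 2*(2 - 2)*(-19 + (2 - 2)) - √(12 - 18) = 2*0*(-19 + 0) - √(-6) = 2*0*(-19) - I*√6 = 0 - I*√6 = -I*√6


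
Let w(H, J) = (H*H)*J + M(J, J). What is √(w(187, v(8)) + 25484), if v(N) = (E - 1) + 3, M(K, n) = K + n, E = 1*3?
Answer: √200339 ≈ 447.59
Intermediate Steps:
E = 3
v(N) = 5 (v(N) = (3 - 1) + 3 = 2 + 3 = 5)
w(H, J) = 2*J + J*H² (w(H, J) = (H*H)*J + (J + J) = H²*J + 2*J = J*H² + 2*J = 2*J + J*H²)
√(w(187, v(8)) + 25484) = √(5*(2 + 187²) + 25484) = √(5*(2 + 34969) + 25484) = √(5*34971 + 25484) = √(174855 + 25484) = √200339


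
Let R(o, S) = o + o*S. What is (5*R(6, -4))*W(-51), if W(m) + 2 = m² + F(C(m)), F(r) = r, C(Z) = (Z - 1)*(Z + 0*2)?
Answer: -472590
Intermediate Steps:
C(Z) = Z*(-1 + Z) (C(Z) = (-1 + Z)*(Z + 0) = (-1 + Z)*Z = Z*(-1 + Z))
R(o, S) = o + S*o
W(m) = -2 + m² + m*(-1 + m) (W(m) = -2 + (m² + m*(-1 + m)) = -2 + m² + m*(-1 + m))
(5*R(6, -4))*W(-51) = (5*(6*(1 - 4)))*(-2 - 1*(-51) + 2*(-51)²) = (5*(6*(-3)))*(-2 + 51 + 2*2601) = (5*(-18))*(-2 + 51 + 5202) = -90*5251 = -472590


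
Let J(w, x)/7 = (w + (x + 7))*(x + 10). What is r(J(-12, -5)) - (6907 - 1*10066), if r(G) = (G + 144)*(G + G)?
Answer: 147359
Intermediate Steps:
J(w, x) = 7*(10 + x)*(7 + w + x) (J(w, x) = 7*((w + (x + 7))*(x + 10)) = 7*((w + (7 + x))*(10 + x)) = 7*((7 + w + x)*(10 + x)) = 7*((10 + x)*(7 + w + x)) = 7*(10 + x)*(7 + w + x))
r(G) = 2*G*(144 + G) (r(G) = (144 + G)*(2*G) = 2*G*(144 + G))
r(J(-12, -5)) - (6907 - 1*10066) = 2*(490 + 7*(-5)² + 70*(-12) + 119*(-5) + 7*(-12)*(-5))*(144 + (490 + 7*(-5)² + 70*(-12) + 119*(-5) + 7*(-12)*(-5))) - (6907 - 1*10066) = 2*(490 + 7*25 - 840 - 595 + 420)*(144 + (490 + 7*25 - 840 - 595 + 420)) - (6907 - 10066) = 2*(490 + 175 - 840 - 595 + 420)*(144 + (490 + 175 - 840 - 595 + 420)) - 1*(-3159) = 2*(-350)*(144 - 350) + 3159 = 2*(-350)*(-206) + 3159 = 144200 + 3159 = 147359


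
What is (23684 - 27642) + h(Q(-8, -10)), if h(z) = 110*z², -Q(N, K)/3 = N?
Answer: 59402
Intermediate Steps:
Q(N, K) = -3*N
(23684 - 27642) + h(Q(-8, -10)) = (23684 - 27642) + 110*(-3*(-8))² = -3958 + 110*24² = -3958 + 110*576 = -3958 + 63360 = 59402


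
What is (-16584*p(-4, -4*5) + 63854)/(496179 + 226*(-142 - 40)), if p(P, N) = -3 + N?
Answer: 445286/455047 ≈ 0.97855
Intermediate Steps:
(-16584*p(-4, -4*5) + 63854)/(496179 + 226*(-142 - 40)) = (-16584*(-3 - 4*5) + 63854)/(496179 + 226*(-142 - 40)) = (-16584*(-3 - 20) + 63854)/(496179 + 226*(-182)) = (-16584*(-23) + 63854)/(496179 - 41132) = (381432 + 63854)/455047 = 445286*(1/455047) = 445286/455047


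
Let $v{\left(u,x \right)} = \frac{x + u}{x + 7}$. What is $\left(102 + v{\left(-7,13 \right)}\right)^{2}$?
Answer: $\frac{1046529}{100} \approx 10465.0$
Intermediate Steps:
$v{\left(u,x \right)} = \frac{u + x}{7 + x}$
$\left(102 + v{\left(-7,13 \right)}\right)^{2} = \left(102 + \frac{-7 + 13}{7 + 13}\right)^{2} = \left(102 + \frac{1}{20} \cdot 6\right)^{2} = \left(102 + \frac{3}{10}\right)^{2} = \left(\frac{1023}{10}\right)^{2} = \frac{1046529}{100}$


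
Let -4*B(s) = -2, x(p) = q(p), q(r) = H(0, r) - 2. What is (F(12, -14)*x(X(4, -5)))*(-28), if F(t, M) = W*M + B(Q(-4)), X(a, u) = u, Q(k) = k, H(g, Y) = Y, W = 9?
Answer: -24598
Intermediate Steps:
q(r) = -2 + r (q(r) = r - 2 = -2 + r)
x(p) = -2 + p
B(s) = 1/2 (B(s) = -1/4*(-2) = 1/2)
F(t, M) = 1/2 + 9*M (F(t, M) = 9*M + 1/2 = 1/2 + 9*M)
(F(12, -14)*x(X(4, -5)))*(-28) = ((1/2 + 9*(-14))*(-2 - 5))*(-28) = ((1/2 - 126)*(-7))*(-28) = -251/2*(-7)*(-28) = (1757/2)*(-28) = -24598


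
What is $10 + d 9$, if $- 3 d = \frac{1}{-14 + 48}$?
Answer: $\frac{337}{34} \approx 9.9118$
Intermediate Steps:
$d = - \frac{1}{102}$ ($d = - \frac{1}{3 \left(-14 + 48\right)} = - \frac{1}{3 \cdot 34} = \left(- \frac{1}{3}\right) \frac{1}{34} = - \frac{1}{102} \approx -0.0098039$)
$10 + d 9 = 10 - \frac{3}{34} = \frac{337}{34}$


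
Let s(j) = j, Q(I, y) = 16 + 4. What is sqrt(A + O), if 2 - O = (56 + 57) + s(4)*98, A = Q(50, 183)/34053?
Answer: 11*I*sqrt(4820508627)/34053 ≈ 22.428*I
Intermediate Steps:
Q(I, y) = 20
A = 20/34053 ≈ 0.00058732
O = -503 (O = 2 - ((56 + 57) + 4*98) = 2 - (113 + 392) = 2 - 1*505 = 2 - 505 = -503)
sqrt(A + O) = sqrt(20/34053 - 503) = sqrt(-17128639/34053) = 11*I*sqrt(4820508627)/34053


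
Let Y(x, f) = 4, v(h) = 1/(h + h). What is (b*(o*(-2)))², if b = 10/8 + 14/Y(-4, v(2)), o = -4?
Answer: 1444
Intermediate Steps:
v(h) = 1/(2*h)
b = 19/4 (b = 10/8 + 14/4 = 10*(⅛) + 14*(¼) = 5/4 + 7/2 = 19/4 ≈ 4.7500)
(b*(o*(-2)))² = (19*(-4*(-2))/4)² = ((19/4)*8)² = 38² = 1444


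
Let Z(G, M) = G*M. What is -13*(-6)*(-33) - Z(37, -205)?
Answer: 5011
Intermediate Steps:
-13*(-6)*(-33) - Z(37, -205) = -13*(-6)*(-33) - 37*(-205) = 78*(-33) - 1*(-7585) = -2574 + 7585 = 5011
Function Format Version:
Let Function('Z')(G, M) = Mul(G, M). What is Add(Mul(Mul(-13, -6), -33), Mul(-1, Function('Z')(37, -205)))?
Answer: 5011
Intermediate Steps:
Add(Mul(Mul(-13, -6), -33), Mul(-1, Function('Z')(37, -205))) = Add(Mul(Mul(-13, -6), -33), Mul(-1, Mul(37, -205))) = Add(Mul(78, -33), Mul(-1, -7585)) = Add(-2574, 7585) = 5011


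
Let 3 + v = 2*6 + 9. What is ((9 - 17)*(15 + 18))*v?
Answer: -4752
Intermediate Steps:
v = 18 (v = -3 + (2*6 + 9) = -3 + (12 + 9) = -3 + 21 = 18)
((9 - 17)*(15 + 18))*v = ((9 - 17)*(15 + 18))*18 = -8*33*18 = -264*18 = -4752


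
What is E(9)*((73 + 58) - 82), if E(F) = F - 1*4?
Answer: 245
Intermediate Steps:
E(F) = -4 + F (E(F) = F - 4 = -4 + F)
E(9)*((73 + 58) - 82) = (-4 + 9)*((73 + 58) - 82) = 5*(131 - 82) = 5*49 = 245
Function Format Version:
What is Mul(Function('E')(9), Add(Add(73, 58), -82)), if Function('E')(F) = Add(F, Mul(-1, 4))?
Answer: 245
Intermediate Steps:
Function('E')(F) = Add(-4, F) (Function('E')(F) = Add(F, -4) = Add(-4, F))
Mul(Function('E')(9), Add(Add(73, 58), -82)) = Mul(Add(-4, 9), Add(Add(73, 58), -82)) = Mul(5, Add(131, -82)) = Mul(5, 49) = 245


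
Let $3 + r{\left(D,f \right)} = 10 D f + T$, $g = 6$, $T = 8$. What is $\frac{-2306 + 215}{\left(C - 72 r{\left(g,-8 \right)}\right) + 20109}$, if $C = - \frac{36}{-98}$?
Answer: $- \frac{34153}{887053} \approx -0.038502$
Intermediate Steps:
$r{\left(D,f \right)} = 5 + 10 D f$ ($r{\left(D,f \right)} = -3 + \left(10 D f + 8\right) = -3 + \left(8 + 10 D f\right) = 5 + 10 D f$)
$C = \frac{18}{49}$ ($C = \left(-36\right) \left(- \frac{1}{98}\right) = \frac{18}{49} \approx 0.36735$)
$\frac{-2306 + 215}{\left(C - 72 r{\left(g,-8 \right)}\right) + 20109} = \frac{-2306 + 215}{\left(\frac{18}{49} - 72 \left(5 + 10 \cdot 6 \left(-8\right)\right)\right) + 20109} = - \frac{2091}{\left(\frac{18}{49} - 72 \left(5 - 480\right)\right) + 20109} = - \frac{2091}{\left(\frac{18}{49} - -34200\right) + 20109} = - \frac{2091}{\left(\frac{18}{49} + 34200\right) + 20109} = - \frac{2091}{\frac{1675818}{49} + 20109} = - \frac{2091}{\frac{2661159}{49}} = \left(-2091\right) \frac{49}{2661159} = - \frac{34153}{887053}$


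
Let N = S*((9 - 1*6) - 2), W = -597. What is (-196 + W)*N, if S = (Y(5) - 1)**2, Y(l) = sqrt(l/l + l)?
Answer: -5551 + 1586*sqrt(6) ≈ -1666.1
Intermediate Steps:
Y(l) = sqrt(1 + l)
S = (-1 + sqrt(6))**2 (S = (sqrt(1 + 5) - 1)**2 = (sqrt(6) - 1)**2 = (-1 + sqrt(6))**2 ≈ 2.1010)
N = (1 - sqrt(6))**2 (N = (1 - sqrt(6))**2*((9 - 1*6) - 2) = (1 - sqrt(6))**2*((9 - 6) - 2) = (1 - sqrt(6))**2*(3 - 2) = (1 - sqrt(6))**2*1 = (1 - sqrt(6))**2 ≈ 2.1010)
(-196 + W)*N = (-196 - 597)*(1 - sqrt(6))**2 = -793*(1 - sqrt(6))**2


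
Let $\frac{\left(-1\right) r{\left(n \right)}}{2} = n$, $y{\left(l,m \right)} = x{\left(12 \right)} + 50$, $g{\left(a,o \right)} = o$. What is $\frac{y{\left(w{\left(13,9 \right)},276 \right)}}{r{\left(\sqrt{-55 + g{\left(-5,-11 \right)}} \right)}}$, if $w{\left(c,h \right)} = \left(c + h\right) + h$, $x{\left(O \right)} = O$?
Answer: $\frac{31 i \sqrt{66}}{66} \approx 3.8158 i$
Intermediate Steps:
$w{\left(c,h \right)} = c + 2 h$
$y{\left(l,m \right)} = 62$ ($y{\left(l,m \right)} = 12 + 50 = 62$)
$r{\left(n \right)} = - 2 n$
$\frac{y{\left(w{\left(13,9 \right)},276 \right)}}{r{\left(\sqrt{-55 + g{\left(-5,-11 \right)}} \right)}} = \frac{62}{\left(-2\right) \sqrt{-55 - 11}} = \frac{62}{\left(-2\right) \sqrt{-66}} = \frac{62}{\left(-2\right) i \sqrt{66}} = 62 \frac{i \sqrt{66}}{132} = \frac{31 i \sqrt{66}}{66}$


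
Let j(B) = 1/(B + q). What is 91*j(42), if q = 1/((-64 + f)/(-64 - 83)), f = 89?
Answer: 325/129 ≈ 2.5194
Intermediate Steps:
q = -147/25 (q = 1/((-64 + 89)/(-64 - 83)) = 1/(25/(-147)) = 1/(25*(-1/147)) = 1/(-25/147) = -147/25 ≈ -5.8800)
j(B) = 1/(-147/25 + B) (j(B) = 1/(B - 147/25) = 1/(-147/25 + B))
91*j(42) = 91*(25/(-147 + 25*42)) = 91*(25/(-147 + 1050)) = 91*(25/903) = 325/129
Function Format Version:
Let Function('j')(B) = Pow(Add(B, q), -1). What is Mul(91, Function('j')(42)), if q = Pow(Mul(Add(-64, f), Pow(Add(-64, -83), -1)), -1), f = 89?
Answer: Rational(325, 129) ≈ 2.5194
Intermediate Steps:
q = Rational(-147, 25) (q = Pow(Mul(Add(-64, 89), Pow(Add(-64, -83), -1)), -1) = Pow(Mul(25, Pow(-147, -1)), -1) = Pow(Mul(25, Rational(-1, 147)), -1) = Pow(Rational(-25, 147), -1) = Rational(-147, 25) ≈ -5.8800)
Function('j')(B) = Pow(Add(Rational(-147, 25), B), -1) (Function('j')(B) = Pow(Add(B, Rational(-147, 25)), -1) = Pow(Add(Rational(-147, 25), B), -1))
Mul(91, Function('j')(42)) = Mul(91, Mul(25, Pow(Add(-147, Mul(25, 42)), -1))) = Mul(91, Mul(25, Pow(Add(-147, 1050), -1))) = Mul(91, Mul(25, Pow(903, -1))) = Mul(91, Mul(25, Rational(1, 903))) = Mul(91, Rational(25, 903)) = Rational(325, 129)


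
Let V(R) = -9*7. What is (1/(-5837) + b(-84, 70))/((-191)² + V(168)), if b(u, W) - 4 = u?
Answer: -466961/212571866 ≈ -0.0021967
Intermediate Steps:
b(u, W) = 4 + u
V(R) = -63
(1/(-5837) + b(-84, 70))/((-191)² + V(168)) = (1/(-5837) + (4 - 84))/((-191)² - 63) = (-1/5837 - 80)/(36481 - 63) = -466961/5837/36418 = -466961/5837*1/36418 = -466961/212571866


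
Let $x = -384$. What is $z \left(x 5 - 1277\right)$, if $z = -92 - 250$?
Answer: $1093374$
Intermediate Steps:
$z = -342$
$z \left(x 5 - 1277\right) = - 342 \left(\left(-384\right) 5 - 1277\right) = - 342 \left(-1920 - 1277\right) = \left(-342\right) \left(-3197\right) = 1093374$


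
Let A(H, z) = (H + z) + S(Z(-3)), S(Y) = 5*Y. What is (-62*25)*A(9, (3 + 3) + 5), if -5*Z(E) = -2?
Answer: -34100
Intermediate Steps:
Z(E) = ⅖ (Z(E) = -⅕*(-2) = ⅖)
A(H, z) = 2 + H + z (A(H, z) = (H + z) + 5*(⅖) = (H + z) + 2 = 2 + H + z)
(-62*25)*A(9, (3 + 3) + 5) = (-62*25)*(2 + 9 + ((3 + 3) + 5)) = -1550*(2 + 9 + (6 + 5)) = -1550*(2 + 9 + 11) = -1550*22 = -34100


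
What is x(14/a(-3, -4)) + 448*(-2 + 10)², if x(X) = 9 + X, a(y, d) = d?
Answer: 57355/2 ≈ 28678.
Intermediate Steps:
x(14/a(-3, -4)) + 448*(-2 + 10)² = (9 + 14/(-4)) + 448*(-2 + 10)² = (9 + 14*(-¼)) + 448*8² = (9 - 7/2) + 448*64 = 11/2 + 28672 = 57355/2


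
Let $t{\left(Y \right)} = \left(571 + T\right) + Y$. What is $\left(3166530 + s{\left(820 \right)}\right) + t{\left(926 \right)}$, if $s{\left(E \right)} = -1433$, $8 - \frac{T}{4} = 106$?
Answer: $3166202$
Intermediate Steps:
$T = -392$ ($T = 32 - 424 = -392$)
$t{\left(Y \right)} = 179 + Y$ ($t{\left(Y \right)} = \left(571 - 392\right) + Y = 179 + Y$)
$\left(3166530 + s{\left(820 \right)}\right) + t{\left(926 \right)} = \left(3166530 - 1433\right) + \left(179 + 926\right) = 3165097 + 1105 = 3166202$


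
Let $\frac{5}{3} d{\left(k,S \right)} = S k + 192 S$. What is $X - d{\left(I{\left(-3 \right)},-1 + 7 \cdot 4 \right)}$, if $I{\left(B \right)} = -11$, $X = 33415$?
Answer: $\frac{152414}{5} \approx 30483.0$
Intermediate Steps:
$d{\left(k,S \right)} = \frac{576 S}{5} + \frac{3 S k}{5}$ ($d{\left(k,S \right)} = \frac{3 \left(S k + 192 S\right)}{5} = \frac{3 \left(192 S + S k\right)}{5} = \frac{576 S}{5} + \frac{3 S k}{5}$)
$X - d{\left(I{\left(-3 \right)},-1 + 7 \cdot 4 \right)} = 33415 - \frac{3 \left(-1 + 7 \cdot 4\right) \left(192 - 11\right)}{5} = 33415 - \frac{3}{5} \left(-1 + 28\right) 181 = 33415 - \frac{3}{5} \cdot 27 \cdot 181 = 33415 - \frac{14661}{5} = \frac{152414}{5}$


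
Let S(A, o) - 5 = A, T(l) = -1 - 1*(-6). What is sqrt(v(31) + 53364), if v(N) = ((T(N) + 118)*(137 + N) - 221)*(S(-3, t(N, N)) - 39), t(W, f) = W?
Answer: I*sqrt(703027) ≈ 838.47*I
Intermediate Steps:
T(l) = 5 (T(l) = -1 + 6 = 5)
S(A, o) = 5 + A
v(N) = -615310 - 4551*N (v(N) = ((5 + 118)*(137 + N) - 221)*((5 - 3) - 39) = (123*(137 + N) - 221)*(2 - 39) = ((16851 + 123*N) - 221)*(-37) = (16630 + 123*N)*(-37) = -615310 - 4551*N)
sqrt(v(31) + 53364) = sqrt((-615310 - 4551*31) + 53364) = sqrt((-615310 - 141081) + 53364) = sqrt(-756391 + 53364) = sqrt(-703027) = I*sqrt(703027)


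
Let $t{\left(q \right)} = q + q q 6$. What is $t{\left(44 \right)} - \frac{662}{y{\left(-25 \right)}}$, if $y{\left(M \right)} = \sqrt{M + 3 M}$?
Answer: $11660 + \frac{331 i}{5} \approx 11660.0 + 66.2 i$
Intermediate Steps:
$t{\left(q \right)} = q + 6 q^{2}$ ($t{\left(q \right)} = q + q^{2} \cdot 6 = q + 6 q^{2}$)
$y{\left(M \right)} = 2 \sqrt{M}$ ($y{\left(M \right)} = \sqrt{4 M} = 2 \sqrt{M}$)
$t{\left(44 \right)} - \frac{662}{y{\left(-25 \right)}} = 44 \left(1 + 6 \cdot 44\right) - \frac{662}{2 \sqrt{-25}} = 44 \left(1 + 264\right) - \frac{662}{2 \cdot 5 i} = 44 \cdot 265 - \frac{662}{10 i} = 11660 - 662 \left(- \frac{i}{10}\right) = 11660 + \frac{331 i}{5}$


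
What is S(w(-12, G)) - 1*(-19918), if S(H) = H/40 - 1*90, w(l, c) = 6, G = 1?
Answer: 396563/20 ≈ 19828.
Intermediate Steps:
S(H) = -90 + H/40 (S(H) = H*(1/40) - 90 = H/40 - 90 = -90 + H/40)
S(w(-12, G)) - 1*(-19918) = (-90 + (1/40)*6) - 1*(-19918) = (-90 + 3/20) + 19918 = -1797/20 + 19918 = 396563/20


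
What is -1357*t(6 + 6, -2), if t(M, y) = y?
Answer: 2714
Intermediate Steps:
-1357*t(6 + 6, -2) = -1357*(-2) = 2714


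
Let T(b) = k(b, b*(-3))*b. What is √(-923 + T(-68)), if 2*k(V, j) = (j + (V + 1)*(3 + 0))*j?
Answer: I*√21731 ≈ 147.41*I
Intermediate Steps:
k(V, j) = j*(3 + j + 3*V)/2 (k(V, j) = ((j + (V + 1)*(3 + 0))*j)/2 = ((j + (1 + V)*3)*j)/2 = ((j + (3 + 3*V))*j)/2 = ((3 + j + 3*V)*j)/2 = (j*(3 + j + 3*V))/2 = j*(3 + j + 3*V)/2)
T(b) = -9*b²/2 (T(b) = ((b*(-3))*(3 + b*(-3) + 3*b)/2)*b = ((-3*b)*(3 - 3*b + 3*b)/2)*b = ((½)*(-3*b)*3)*b = (-9*b/2)*b = -9*b²/2)
√(-923 + T(-68)) = √(-923 - 9/2*(-68)²) = √(-923 - 9/2*4624) = √(-923 - 20808) = √(-21731) = I*√21731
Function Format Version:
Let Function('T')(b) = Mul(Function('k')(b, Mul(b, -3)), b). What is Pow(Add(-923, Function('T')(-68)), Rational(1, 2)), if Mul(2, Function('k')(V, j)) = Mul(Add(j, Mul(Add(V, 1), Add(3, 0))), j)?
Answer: Mul(I, Pow(21731, Rational(1, 2))) ≈ Mul(147.41, I)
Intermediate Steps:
Function('k')(V, j) = Mul(Rational(1, 2), j, Add(3, j, Mul(3, V))) (Function('k')(V, j) = Mul(Rational(1, 2), Mul(Add(j, Mul(Add(V, 1), Add(3, 0))), j)) = Mul(Rational(1, 2), Mul(Add(j, Mul(Add(1, V), 3)), j)) = Mul(Rational(1, 2), Mul(Add(j, Add(3, Mul(3, V))), j)) = Mul(Rational(1, 2), Mul(Add(3, j, Mul(3, V)), j)) = Mul(Rational(1, 2), Mul(j, Add(3, j, Mul(3, V)))) = Mul(Rational(1, 2), j, Add(3, j, Mul(3, V))))
Function('T')(b) = Mul(Rational(-9, 2), Pow(b, 2)) (Function('T')(b) = Mul(Mul(Rational(1, 2), Mul(b, -3), Add(3, Mul(b, -3), Mul(3, b))), b) = Mul(Mul(Rational(1, 2), Mul(-3, b), Add(3, Mul(-3, b), Mul(3, b))), b) = Mul(Mul(Rational(1, 2), Mul(-3, b), 3), b) = Mul(Mul(Rational(-9, 2), b), b) = Mul(Rational(-9, 2), Pow(b, 2)))
Pow(Add(-923, Function('T')(-68)), Rational(1, 2)) = Pow(Add(-923, Mul(Rational(-9, 2), Pow(-68, 2))), Rational(1, 2)) = Pow(Add(-923, Mul(Rational(-9, 2), 4624)), Rational(1, 2)) = Pow(Add(-923, -20808), Rational(1, 2)) = Pow(-21731, Rational(1, 2)) = Mul(I, Pow(21731, Rational(1, 2)))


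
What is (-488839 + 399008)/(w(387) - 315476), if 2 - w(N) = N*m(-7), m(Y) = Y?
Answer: 89831/312765 ≈ 0.28722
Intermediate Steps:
w(N) = 2 + 7*N (w(N) = 2 - N*(-7) = 2 - (-7)*N = 2 + 7*N)
(-488839 + 399008)/(w(387) - 315476) = (-488839 + 399008)/((2 + 7*387) - 315476) = -89831/((2 + 2709) - 315476) = -89831/(2711 - 315476) = -89831/(-312765) = -89831*(-1/312765) = 89831/312765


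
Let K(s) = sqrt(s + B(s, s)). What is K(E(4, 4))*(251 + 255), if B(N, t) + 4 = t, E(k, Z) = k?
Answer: 1012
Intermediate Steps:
B(N, t) = -4 + t
K(s) = sqrt(-4 + 2*s) (K(s) = sqrt(s + (-4 + s)) = sqrt(-4 + 2*s))
K(E(4, 4))*(251 + 255) = sqrt(-4 + 2*4)*(251 + 255) = sqrt(-4 + 8)*506 = sqrt(4)*506 = 2*506 = 1012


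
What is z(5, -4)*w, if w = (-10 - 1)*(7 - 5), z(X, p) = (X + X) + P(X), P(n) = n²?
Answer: -770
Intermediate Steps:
z(X, p) = X² + 2*X (z(X, p) = (X + X) + X² = 2*X + X² = X² + 2*X)
w = -22 (w = -11*2 = -22)
z(5, -4)*w = (5*(2 + 5))*(-22) = (5*7)*(-22) = 35*(-22) = -770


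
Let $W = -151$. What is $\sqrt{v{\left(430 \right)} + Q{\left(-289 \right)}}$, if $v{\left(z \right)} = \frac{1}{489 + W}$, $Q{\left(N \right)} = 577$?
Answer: $\frac{\sqrt{390054}}{26} \approx 24.021$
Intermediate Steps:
$v{\left(z \right)} = \frac{1}{338}$ ($v{\left(z \right)} = \frac{1}{489 - 151} = \frac{1}{338}$)
$\sqrt{v{\left(430 \right)} + Q{\left(-289 \right)}} = \sqrt{\frac{1}{338} + 577} = \sqrt{\frac{195027}{338}} = \frac{\sqrt{390054}}{26}$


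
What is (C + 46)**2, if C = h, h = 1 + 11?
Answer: 3364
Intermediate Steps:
h = 12
C = 12
(C + 46)**2 = (12 + 46)**2 = 58**2 = 3364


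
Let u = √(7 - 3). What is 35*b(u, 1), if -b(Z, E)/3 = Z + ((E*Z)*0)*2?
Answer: -210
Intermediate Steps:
u = 2 (u = √4 = 2)
b(Z, E) = -3*Z (b(Z, E) = -3*(Z + ((E*Z)*0)*2) = -3*(Z + 0*2) = -3*(Z + 0) = -3*Z)
35*b(u, 1) = 35*(-3*2) = 35*(-6) = -210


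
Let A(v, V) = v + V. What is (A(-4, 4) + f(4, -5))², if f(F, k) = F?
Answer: 16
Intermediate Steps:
A(v, V) = V + v
(A(-4, 4) + f(4, -5))² = ((4 - 4) + 4)² = (0 + 4)² = 4² = 16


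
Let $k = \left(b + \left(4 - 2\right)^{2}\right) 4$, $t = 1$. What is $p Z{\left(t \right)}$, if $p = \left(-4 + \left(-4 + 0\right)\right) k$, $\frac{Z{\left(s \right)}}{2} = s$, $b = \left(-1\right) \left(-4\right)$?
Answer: $-512$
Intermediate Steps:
$b = 4$
$Z{\left(s \right)} = 2 s$
$k = 32$ ($k = \left(4 + \left(4 - 2\right)^{2}\right) 4 = \left(4 + 2^{2}\right) 4 = \left(4 + 4\right) 4 = 8 \cdot 4 = 32$)
$p = -256$ ($p = \left(-4 + \left(-4 + 0\right)\right) 32 = \left(-4 - 4\right) 32 = \left(-8\right) 32 = -256$)
$p Z{\left(t \right)} = - 256 \cdot 2 \cdot 1 = \left(-256\right) 2 = -512$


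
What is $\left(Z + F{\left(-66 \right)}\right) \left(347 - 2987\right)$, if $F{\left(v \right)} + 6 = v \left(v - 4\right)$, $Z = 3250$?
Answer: $-20760960$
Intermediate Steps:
$F{\left(v \right)} = -6 + v \left(-4 + v\right)$ ($F{\left(v \right)} = -6 + v \left(v - 4\right) = -6 + v \left(-4 + v\right)$)
$\left(Z + F{\left(-66 \right)}\right) \left(347 - 2987\right) = \left(3250 - \left(-258 - 4356\right)\right) \left(347 - 2987\right) = \left(3250 + \left(-6 + 4356 + 264\right)\right) \left(-2640\right) = \left(3250 + 4614\right) \left(-2640\right) = 7864 \left(-2640\right) = -20760960$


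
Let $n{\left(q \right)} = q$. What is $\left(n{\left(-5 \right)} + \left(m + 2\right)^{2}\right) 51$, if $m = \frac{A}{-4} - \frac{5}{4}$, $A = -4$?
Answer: $- \frac{1581}{16} \approx -98.813$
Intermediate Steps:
$m = - \frac{1}{4}$ ($m = - \frac{4}{-4} - \frac{5}{4} = \left(-4\right) \left(- \frac{1}{4}\right) - \frac{5}{4} = 1 - \frac{5}{4} = - \frac{1}{4} \approx -0.25$)
$\left(n{\left(-5 \right)} + \left(m + 2\right)^{2}\right) 51 = \left(-5 + \left(- \frac{1}{4} + 2\right)^{2}\right) 51 = \left(-5 + \left(\frac{7}{4}\right)^{2}\right) 51 = \left(-5 + \frac{49}{16}\right) 51 = \left(- \frac{31}{16}\right) 51 = - \frac{1581}{16}$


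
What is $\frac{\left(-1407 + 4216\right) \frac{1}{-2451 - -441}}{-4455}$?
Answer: $\frac{2809}{8954550} \approx 0.0003137$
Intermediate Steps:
$\frac{\left(-1407 + 4216\right) \frac{1}{-2451 - -441}}{-4455} = \frac{2809}{-2451 + \left(-777 + 1218\right)} \left(- \frac{1}{4455}\right) = \frac{2809}{-2451 + 441} \left(- \frac{1}{4455}\right) = \frac{2809}{-2010} \left(- \frac{1}{4455}\right) = 2809 \left(- \frac{1}{2010}\right) \left(- \frac{1}{4455}\right) = \left(- \frac{2809}{2010}\right) \left(- \frac{1}{4455}\right) = \frac{2809}{8954550}$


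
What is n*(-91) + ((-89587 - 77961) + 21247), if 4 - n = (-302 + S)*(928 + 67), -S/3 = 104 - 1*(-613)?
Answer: -222253550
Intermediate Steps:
S = -2151 (S = -3*(104 - 1*(-613)) = -3*(104 + 613) = -3*717 = -2151)
n = 2440739 (n = 4 - (-302 - 2151)*(928 + 67) = 4 - (-2453)*995 = 4 - 1*(-2440735) = 4 + 2440735 = 2440739)
n*(-91) + ((-89587 - 77961) + 21247) = 2440739*(-91) + ((-89587 - 77961) + 21247) = -222107249 + (-167548 + 21247) = -222107249 - 146301 = -222253550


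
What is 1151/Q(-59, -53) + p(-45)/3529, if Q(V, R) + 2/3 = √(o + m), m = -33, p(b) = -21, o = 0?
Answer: -24377595/1062229 - 10359*I*√33/301 ≈ -22.949 - 197.7*I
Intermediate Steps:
Q(V, R) = -⅔ + I*√33 (Q(V, R) = -⅔ + √(0 - 33) = -⅔ + √(-33) = -⅔ + I*√33)
1151/Q(-59, -53) + p(-45)/3529 = 1151/(-⅔ + I*√33) - 21/3529 = -21/3529 + 1151/(-⅔ + I*√33)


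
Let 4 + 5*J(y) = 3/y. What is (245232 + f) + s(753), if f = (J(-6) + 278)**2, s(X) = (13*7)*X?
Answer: 39053941/100 ≈ 3.9054e+5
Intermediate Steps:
J(y) = -4/5 + 3/(5*y) (J(y) = -4/5 + (3/y)/5 = -4/5 + 3/(5*y))
s(X) = 91*X
f = 7678441/100 (f = ((1/5)*(3 - 4*(-6))/(-6) + 278)**2 = ((1/5)*(-1/6)*(3 + 24) + 278)**2 = ((1/5)*(-1/6)*27 + 278)**2 = (-9/10 + 278)**2 = (2771/10)**2 = 7678441/100 ≈ 76784.)
(245232 + f) + s(753) = (245232 + 7678441/100) + 91*753 = 32201641/100 + 68523 = 39053941/100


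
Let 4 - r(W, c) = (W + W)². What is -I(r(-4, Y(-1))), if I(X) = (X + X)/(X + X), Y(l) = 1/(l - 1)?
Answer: -1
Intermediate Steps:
Y(l) = 1/(-1 + l)
r(W, c) = 4 - 4*W² (r(W, c) = 4 - (W + W)² = 4 - (2*W)² = 4 - 4*W²)
I(X) = 1 (I(X) = (2*X)/((2*X)) = (2*X)*(1/(2*X)) = 1)
-I(r(-4, Y(-1))) = -1*1 = -1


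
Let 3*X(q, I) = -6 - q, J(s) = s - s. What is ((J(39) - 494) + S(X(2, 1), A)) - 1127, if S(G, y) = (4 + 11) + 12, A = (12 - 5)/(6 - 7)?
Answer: -1594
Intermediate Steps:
A = -7 (A = 7/(-1) = 7*(-1) = -7)
J(s) = 0
X(q, I) = -2 - q/3 (X(q, I) = (-6 - q)/3 = -2 - q/3)
S(G, y) = 27 (S(G, y) = 15 + 12 = 27)
((J(39) - 494) + S(X(2, 1), A)) - 1127 = ((0 - 494) + 27) - 1127 = (-494 + 27) - 1127 = -467 - 1127 = -1594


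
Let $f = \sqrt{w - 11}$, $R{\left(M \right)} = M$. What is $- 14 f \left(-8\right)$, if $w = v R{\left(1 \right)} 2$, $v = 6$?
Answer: $112$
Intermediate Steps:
$w = 12$ ($w = 6 \cdot 1 \cdot 2 = 6 \cdot 2 = 12$)
$f = 1$ ($f = \sqrt{12 - 11} = \sqrt{1} = 1$)
$- 14 f \left(-8\right) = \left(-14\right) 1 \left(-8\right) = \left(-14\right) \left(-8\right) = 112$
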